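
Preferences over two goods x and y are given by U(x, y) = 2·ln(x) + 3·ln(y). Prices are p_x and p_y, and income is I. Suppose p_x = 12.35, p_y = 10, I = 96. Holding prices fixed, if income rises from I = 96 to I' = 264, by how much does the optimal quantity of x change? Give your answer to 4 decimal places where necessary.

Tangency: MRS = (2/3)·y/x = p_x/p_y.
So 2·p_y·y = 3·p_x·x; combined with the budget, a share 0.4 of income goes to x.
Demand: x*(p_x,p_y,I) = 0.4·I/p_x and y* = 0.6·I/p_y.
At p_x=12.35, p_y=10, I=96: x* = 0.4·96/12.35 = 3.1093.
At I' = 264: x* = 8.5506. Change: 8.5506 − 3.1093 = 5.4413.

Δx* = 5.4413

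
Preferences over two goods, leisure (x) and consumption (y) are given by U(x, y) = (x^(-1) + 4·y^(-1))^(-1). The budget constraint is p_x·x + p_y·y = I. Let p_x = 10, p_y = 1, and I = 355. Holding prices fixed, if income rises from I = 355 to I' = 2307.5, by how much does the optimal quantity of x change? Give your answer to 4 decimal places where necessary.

Δx* = 119.6051

MU_x ∝ x^(-2), MU_y ∝ 4·y^(-2), so MRS = (1/4)·(y/x)^(2) = p_x/p_y.
Hence y/x = (4·p_x/p_y)^(1/(2)), i.e. raised to the 0.5 power.
Substitute y = (y/x)·x into the budget: x* = I/(p_x + p_y·(y/x)).
Numerically y/x = 6.324555, so x* = 355/(10 + 1·6.324555) = 21.7464.
At I' = 2307.5: x* = 141.3515. Change: 141.3515 − 21.7464 = 119.6051.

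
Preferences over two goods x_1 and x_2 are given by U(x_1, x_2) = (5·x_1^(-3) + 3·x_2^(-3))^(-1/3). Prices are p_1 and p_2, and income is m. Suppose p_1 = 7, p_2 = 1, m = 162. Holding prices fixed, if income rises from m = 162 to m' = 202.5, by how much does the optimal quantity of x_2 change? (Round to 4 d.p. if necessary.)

Δx_2* = 6.8764

MU_x_1 ∝ 5·x_1^(-4), MU_x_2 ∝ 3·x_2^(-4), so MRS = (5/3)·(x_2/x_1)^(4) = p_1/p_2.
Solve for the ratio: x_2/x_1 = [(3/5)·p_1/p_2]^(0.25).
With the ratio pinned down, the budget gives x_1* = m/(p_1 + p_2·(x_2/x_1)) and x_2* = (x_2/x_1)·x_1*.
Numerically x_2/x_1 = 1.431569, so x_1* = 162/(7 + 1·1.431569) = 19.2135 and x_2* = 1.431569·19.2135 = 27.5055.
At m' = 202.5: x_2* = 34.3818. Change: 34.3818 − 27.5055 = 6.8764.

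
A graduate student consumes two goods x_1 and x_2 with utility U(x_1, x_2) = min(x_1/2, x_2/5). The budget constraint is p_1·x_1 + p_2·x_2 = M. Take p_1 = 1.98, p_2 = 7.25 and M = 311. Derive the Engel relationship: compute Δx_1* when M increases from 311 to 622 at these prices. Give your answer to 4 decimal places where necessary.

Leontief preferences: the optimum is at the kink where x_1/2 = x_2/5, i.e. x_2 = (5/2)·x_1.
Budget: p_1·x_1 + p_2·(5/2)·x_1 = M, so (2·p_1 + 5·p_2)·x_1 = 2·M.
Demand: x_1*(p_1,p_2,M) = 2·M/(2·p_1 + 5·p_2), x_2* = 5·M/(2·p_1 + 5·p_2).
Here 2·1.98 + 5·7.25 = 40.21, giving x_1* = 15.4688.
At M' = 622: x_1* = 30.9376. Change: 30.9376 − 15.4688 = 15.4688.

Δx_1* = 15.4688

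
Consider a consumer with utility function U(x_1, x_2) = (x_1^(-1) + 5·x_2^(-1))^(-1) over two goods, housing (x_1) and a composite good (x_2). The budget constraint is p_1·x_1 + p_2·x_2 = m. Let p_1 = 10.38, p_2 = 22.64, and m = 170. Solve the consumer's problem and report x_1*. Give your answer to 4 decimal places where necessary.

With the ratio pinned down, the budget gives x_1* = m/(p_1 + p_2·(x_2/x_1)) and x_2* = (x_2/x_1)·x_1*.
Numerically x_2/x_1 = 1.514068, so x_1* = 170/(10.38 + 22.64·1.514068) = 3.8067.

x_1* = 3.8067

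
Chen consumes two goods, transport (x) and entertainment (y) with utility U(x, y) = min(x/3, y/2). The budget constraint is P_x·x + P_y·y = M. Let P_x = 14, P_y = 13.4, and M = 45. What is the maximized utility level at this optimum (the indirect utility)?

V = 0.6541

Leontief preferences: the optimum is at the kink where x/3 = y/2, i.e. y = (2/3)·x.
Budget: P_x·x + P_y·(2/3)·x = M, so (3·P_x + 2·P_y)·x = 3·M.
Demand: x*(P_x,P_y,M) = 3·M/(3·P_x + 2·P_y), y* = 2·M/(3·P_x + 2·P_y).
Here 3·14 + 2·13.4 = 68.8, giving x* = 1.9622 and y* = 1.3081.
Utility at the optimum: U(1.9622, 1.3081) = 0.6541.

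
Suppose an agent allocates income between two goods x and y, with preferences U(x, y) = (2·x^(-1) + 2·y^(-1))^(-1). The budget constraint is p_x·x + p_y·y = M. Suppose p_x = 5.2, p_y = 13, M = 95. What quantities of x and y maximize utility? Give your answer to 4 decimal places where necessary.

x* = 7.078, y* = 4.4765

Substitute y = (y/x)·x into the budget: x* = M/(p_x + p_y·(y/x)).
Numerically y/x = 0.632456, so x* = 95/(5.2 + 13·0.632456) = 7.078 and y* = 0.632456·7.078 = 4.4765.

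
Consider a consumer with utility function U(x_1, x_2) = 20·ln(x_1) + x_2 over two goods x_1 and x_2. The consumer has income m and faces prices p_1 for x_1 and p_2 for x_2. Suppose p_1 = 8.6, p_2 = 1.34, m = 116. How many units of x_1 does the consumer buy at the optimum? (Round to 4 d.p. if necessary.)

x_1* = 3.1163

Set MRS = p_1/p_2: (20/x_1)/1 = p_1/p_2.
So x_1*(p_1,p_2) = 20·p_2/p_1, independent of income; and x_2* = (m − 20·p_2)/p_2.
At the given prices: x_1* = 20·1.34/8.6 = 3.1163.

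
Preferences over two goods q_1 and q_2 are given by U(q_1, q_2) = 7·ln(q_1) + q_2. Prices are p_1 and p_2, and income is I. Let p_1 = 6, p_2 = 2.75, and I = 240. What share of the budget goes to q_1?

share on q_1 = 0.0802

So q_1*(p_1,p_2) = 7·p_2/p_1, independent of income; and q_2* = (I − 7·p_2)/p_2.
At the given prices: q_1* = 7·2.75/6 = 3.2083, and q_2* = 80.2727.
Expenditure on q_1: 6·3.2083 = 19.25; share = 0.0802.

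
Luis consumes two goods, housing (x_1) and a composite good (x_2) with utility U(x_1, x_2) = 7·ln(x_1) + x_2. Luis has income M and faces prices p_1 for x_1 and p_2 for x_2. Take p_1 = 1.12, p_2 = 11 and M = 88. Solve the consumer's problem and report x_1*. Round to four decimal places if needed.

At the given prices: x_1* = 7·11/1.12 = 68.75.

x_1* = 68.75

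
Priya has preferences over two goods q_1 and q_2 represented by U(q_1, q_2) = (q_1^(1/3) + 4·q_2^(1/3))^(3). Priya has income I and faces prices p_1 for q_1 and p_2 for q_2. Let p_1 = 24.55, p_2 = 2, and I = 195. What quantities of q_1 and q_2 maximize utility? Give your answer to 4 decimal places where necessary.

q_1* = 0.2736, q_2* = 94.1412

MRS = MU_q_1/MU_q_2 = (1/4)·(q_2/q_1)^(2/3). Set equal to p_1/p_2.
Solve for the ratio: q_2/q_1 = [4·p_1/p_2]^(1.5).
With the ratio pinned down, the budget gives q_1* = I/(p_1 + p_2·(q_2/q_1)) and q_2* = (q_2/q_1)·q_1*.
Numerically q_2/q_1 = 344.050536, so q_1* = 195/(24.55 + 2·344.050536) = 0.2736 and q_2* = 344.050536·0.2736 = 94.1412.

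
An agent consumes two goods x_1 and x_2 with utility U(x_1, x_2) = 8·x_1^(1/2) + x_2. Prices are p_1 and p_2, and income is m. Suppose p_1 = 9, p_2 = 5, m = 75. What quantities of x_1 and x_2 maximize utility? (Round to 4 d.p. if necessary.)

x_1* = 4.9383, x_2* = 6.1111

Solve: √x_1 = 4·p_2/p_1, so x_1*(p_1,p_2) = (4·p_2/p_1)², and x_2* = (m − p_1·x_1*)/p_2.
Plugging in: x_1* = (4·5/9)² = 4.9383, x_2* = 6.1111.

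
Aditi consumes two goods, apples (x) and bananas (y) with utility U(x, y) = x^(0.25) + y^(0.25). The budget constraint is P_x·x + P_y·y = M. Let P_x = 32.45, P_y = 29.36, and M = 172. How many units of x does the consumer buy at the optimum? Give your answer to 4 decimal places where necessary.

From the CES first-order condition, (y/x)^(0.75) = P_x/P_y.
Hence y/x = (P_x/P_y)^(1/(0.75)), i.e. raised to the 4/3 power.
Substitute y = (y/x)·x into the budget: x* = M/(P_x + P_y·(y/x)).
Numerically y/x = 1.142733, so x* = 172/(32.45 + 29.36·1.142733) = 2.606.

x* = 2.606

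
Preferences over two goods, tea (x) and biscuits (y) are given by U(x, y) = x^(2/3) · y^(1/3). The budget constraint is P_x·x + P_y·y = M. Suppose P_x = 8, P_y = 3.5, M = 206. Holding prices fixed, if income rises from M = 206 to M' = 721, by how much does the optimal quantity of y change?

At P_x=8, P_y=3.5, M=206: y* = 1/3·206/3.5 = 19.619.
At M' = 721: y* = 68.6667. Change: 68.6667 − 19.619 = 49.0476.

Δy* = 49.0476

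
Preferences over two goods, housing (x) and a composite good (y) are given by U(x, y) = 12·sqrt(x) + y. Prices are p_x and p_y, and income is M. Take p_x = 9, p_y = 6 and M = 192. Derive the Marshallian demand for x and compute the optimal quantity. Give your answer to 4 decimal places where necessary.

Set MRS = p_x/p_y: 6·x^(−1/2) = p_x/p_y.
Thus x* = (6·p_y/p_x)² — independent of M — with the rest of income spent on y.
Plugging in: x* = (6·6/9)² = 16.

x* = 16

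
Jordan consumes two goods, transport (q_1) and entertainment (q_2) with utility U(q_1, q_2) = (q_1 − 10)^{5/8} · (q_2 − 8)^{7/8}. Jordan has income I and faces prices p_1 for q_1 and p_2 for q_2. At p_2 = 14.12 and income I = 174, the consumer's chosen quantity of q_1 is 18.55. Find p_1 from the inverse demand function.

p_1 = 2

Let q_1' = q_1−10, q_2' = q_2−8. MRS = (5/7)·q_2'/q_1' = p_1/p_2.
After buying the subsistence bundle (10, 8), a share 5/12 of the remaining income goes to q_1: q_1* = 10 + 5/12·(I − 10p_1 − 8p_2)/p_1.
Set q_1* = 18.55 in the demand function and solve for p_1: p_1 = 2.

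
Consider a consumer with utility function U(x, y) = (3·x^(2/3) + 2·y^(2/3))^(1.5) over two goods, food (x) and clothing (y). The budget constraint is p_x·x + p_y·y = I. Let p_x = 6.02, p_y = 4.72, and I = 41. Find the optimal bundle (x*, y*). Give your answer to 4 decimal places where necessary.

x* = 4.5956, y* = 2.8251

Substitute y = (y/x)·x into the budget: x* = I/(p_x + p_y·(y/x)).
Numerically y/x = 0.614737, so x* = 41/(6.02 + 4.72·0.614737) = 4.5956 and y* = 0.614737·4.5956 = 2.8251.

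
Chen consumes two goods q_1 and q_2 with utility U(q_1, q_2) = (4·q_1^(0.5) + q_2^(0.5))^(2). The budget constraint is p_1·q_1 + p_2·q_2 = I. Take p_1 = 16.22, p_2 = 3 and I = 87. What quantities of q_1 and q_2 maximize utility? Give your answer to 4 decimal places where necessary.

From the CES first-order condition, 4·(q_2/q_1)^(0.5) = p_1/p_2.
Solve for the ratio: q_2/q_1 = [(1/4)·p_1/p_2]^(2).
Substitute q_2 = (q_2/q_1)·q_1 into the budget: q_1* = I/(p_1 + p_2·(q_2/q_1)).
Numerically q_2/q_1 = 1.827003, so q_1* = 87/(16.22 + 3·1.827003) = 4.009 and q_2* = 1.827003·4.009 = 7.3245.

q_1* = 4.009, q_2* = 7.3245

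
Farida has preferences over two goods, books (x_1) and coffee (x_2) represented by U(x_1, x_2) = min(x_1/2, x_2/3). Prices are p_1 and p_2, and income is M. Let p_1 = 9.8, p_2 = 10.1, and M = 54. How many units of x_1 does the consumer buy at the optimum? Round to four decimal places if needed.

x_1* = 2.1643

Leontief preferences: the optimum is at the kink where x_1/2 = x_2/3, i.e. x_2 = (3/2)·x_1.
Budget: p_1·x_1 + p_2·(3/2)·x_1 = M, so (2·p_1 + 3·p_2)·x_1 = 2·M.
Demand: x_1*(p_1,p_2,M) = 2·M/(2·p_1 + 3·p_2), x_2* = 3·M/(2·p_1 + 3·p_2).
Here 2·9.8 + 3·10.1 = 49.9, giving x_1* = 2.1643.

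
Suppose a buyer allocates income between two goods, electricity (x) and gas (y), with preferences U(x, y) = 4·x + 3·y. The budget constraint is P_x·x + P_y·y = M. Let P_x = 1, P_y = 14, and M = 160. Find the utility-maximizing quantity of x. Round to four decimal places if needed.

Linear utility — the consumer picks whichever good has higher MU/price: 4/1 = 4 vs 3/14 = 0.2143.
x gives more utility per dollar, so spend all income on x: x* = M/P_x, y* = 0.
Numerically: x* = 160, y* = 0.

x* = 160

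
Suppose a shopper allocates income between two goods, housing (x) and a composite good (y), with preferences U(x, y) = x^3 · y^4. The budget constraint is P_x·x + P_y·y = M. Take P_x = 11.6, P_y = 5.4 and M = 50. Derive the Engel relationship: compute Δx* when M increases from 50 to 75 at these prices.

MU_x/MU_y = (3·y)/(4·x); tangency sets this equal to P_x/P_y.
Rearranging, P_y·y = (4/3)·P_x·x. Substituting into the budget gives P_x·x·(1 + (4/3)) = M.
Demand: x*(P_x,P_y,M) = 3/7·M/P_x and y* = 4/7·M/P_y.
At P_x=11.6, P_y=5.4, M=50: x* = 3/7·50/11.6 = 1.8473.
At M' = 75: x* = 2.7709. Change: 2.7709 − 1.8473 = 0.9236.

Δx* = 0.9236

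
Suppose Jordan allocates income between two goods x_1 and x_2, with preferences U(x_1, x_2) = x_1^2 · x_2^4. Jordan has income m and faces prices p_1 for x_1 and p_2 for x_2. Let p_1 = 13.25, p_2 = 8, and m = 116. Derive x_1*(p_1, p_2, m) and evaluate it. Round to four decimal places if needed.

Tangency: MRS = (1/2)·x_2/x_1 = p_1/p_2.
Rearranging, p_2·x_2 = 2·p_1·x_1. Substituting into the budget gives p_1·x_1·(1 + 2) = m.
Demand: x_1*(p_1,p_2,m) = 1/3·m/p_1 and x_2* = 2/3·m/p_2.
At p_1=13.25, p_2=8, m=116: x_1* = 1/3·116/13.25 = 2.9182.

x_1* = 2.9182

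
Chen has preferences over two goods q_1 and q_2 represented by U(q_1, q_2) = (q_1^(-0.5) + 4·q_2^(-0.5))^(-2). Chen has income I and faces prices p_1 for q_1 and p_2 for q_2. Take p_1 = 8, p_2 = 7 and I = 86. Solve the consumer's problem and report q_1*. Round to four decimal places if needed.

q_1* = 3.1524

Numerically q_2/q_1 = 2.754448, so q_1* = 86/(8 + 7·2.754448) = 3.1524.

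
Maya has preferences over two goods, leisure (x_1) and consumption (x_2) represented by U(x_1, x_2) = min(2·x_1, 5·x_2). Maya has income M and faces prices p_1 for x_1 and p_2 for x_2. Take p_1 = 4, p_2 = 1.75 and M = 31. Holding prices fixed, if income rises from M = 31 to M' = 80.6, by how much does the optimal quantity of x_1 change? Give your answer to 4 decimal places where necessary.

Δx_1* = 10.5532

Leontief preferences: the optimum is at the kink where x_1/5 = x_2/2, i.e. x_2 = (2/5)·x_1.
Budget: p_1·x_1 + p_2·(2/5)·x_1 = M, so (5·p_1 + 2·p_2)·x_1 = 5·M.
Demand: x_1*(p_1,p_2,M) = 5·M/(5·p_1 + 2·p_2), x_2* = 2·M/(5·p_1 + 2·p_2).
Here 5·4 + 2·1.75 = 23.5, giving x_1* = 6.5957.
At M' = 80.6: x_1* = 17.1489. Change: 17.1489 − 6.5957 = 10.5532.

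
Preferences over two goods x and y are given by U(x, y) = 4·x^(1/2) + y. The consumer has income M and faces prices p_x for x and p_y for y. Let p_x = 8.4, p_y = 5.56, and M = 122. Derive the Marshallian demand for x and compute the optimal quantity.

x* = 1.7525

MU_x = 2/√x, MU_y = 1. Tangency: 2/√x = p_x/p_y.
Thus x* = (2·p_y/p_x)² — independent of M — with the rest of income spent on y.
Plugging in: x* = (2·5.56/8.4)² = 1.7525.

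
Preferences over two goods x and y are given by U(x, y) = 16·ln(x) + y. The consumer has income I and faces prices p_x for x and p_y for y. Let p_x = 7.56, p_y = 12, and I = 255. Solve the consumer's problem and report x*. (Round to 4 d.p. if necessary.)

x* = 25.3968

Set MRS = p_x/p_y: (16/x)/1 = p_x/p_y.
So x*(p_x,p_y) = 16·p_y/p_x, independent of income; and y* = (I − 16·p_y)/p_y.
At the given prices: x* = 16·12/7.56 = 25.3968.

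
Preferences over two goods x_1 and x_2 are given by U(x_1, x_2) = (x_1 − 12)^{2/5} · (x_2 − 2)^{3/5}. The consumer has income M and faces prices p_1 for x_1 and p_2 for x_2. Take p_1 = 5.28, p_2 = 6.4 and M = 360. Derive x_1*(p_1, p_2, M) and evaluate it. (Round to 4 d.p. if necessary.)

After buying the subsistence bundle (12, 2), a share 0.4 of the remaining income goes to x_1: x_1* = 12 + 0.4·(M − 12p_1 − 2p_2)/p_1.
Discretionary income = 360 − 12·5.28 − 2·6.4 = 283.84; x_1* = 12 + 0.4·283.84/5.28 = 33.503.

x_1* = 33.503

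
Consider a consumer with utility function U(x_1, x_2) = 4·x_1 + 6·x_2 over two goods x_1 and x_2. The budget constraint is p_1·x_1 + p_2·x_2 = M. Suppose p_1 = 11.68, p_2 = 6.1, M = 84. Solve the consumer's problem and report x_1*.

Linear utility — the consumer picks whichever good has higher MU/price: 4/11.68 = 0.3425 vs 6/6.1 = 0.9836.
x_2 gives more utility per dollar, so spend all income on x_2: x_2* = M/p_2, x_1* = 0.
Numerically: x_1* = 0, x_2* = 13.7705.

x_1* = 0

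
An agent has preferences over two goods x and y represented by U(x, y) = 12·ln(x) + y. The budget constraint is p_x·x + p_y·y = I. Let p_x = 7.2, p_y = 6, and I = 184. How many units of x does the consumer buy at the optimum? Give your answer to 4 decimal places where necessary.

Set MRS = p_x/p_y: (12/x)/1 = p_x/p_y.
So x*(p_x,p_y) = 12·p_y/p_x, independent of income; and y* = (I − 12·p_y)/p_y.
At the given prices: x* = 12·6/7.2 = 10.

x* = 10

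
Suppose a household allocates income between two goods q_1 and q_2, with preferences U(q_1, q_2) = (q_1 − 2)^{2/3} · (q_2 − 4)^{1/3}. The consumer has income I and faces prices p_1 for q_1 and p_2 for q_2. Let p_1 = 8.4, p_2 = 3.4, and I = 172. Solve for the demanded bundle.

MRS = 2·(q_2−4)/(q_1−2). Tangency with p_1/p_2 gives q_2−4 = (1/2)·(p_1/p_2)·(q_1−2).
After buying the subsistence bundle (2, 4), a share 2/3 of the remaining income goes to q_1: q_1* = 2 + 2/3·(I − 2p_1 − 4p_2)/p_1.
Discretionary income = 172 − 2·8.4 − 4·3.4 = 141.6; q_1* = 2 + 2/3·141.6/8.4 = 13.2381; q_2* = 4 + 1/3·141.6/3.4 = 17.8824.

q_1* = 13.2381, q_2* = 17.8824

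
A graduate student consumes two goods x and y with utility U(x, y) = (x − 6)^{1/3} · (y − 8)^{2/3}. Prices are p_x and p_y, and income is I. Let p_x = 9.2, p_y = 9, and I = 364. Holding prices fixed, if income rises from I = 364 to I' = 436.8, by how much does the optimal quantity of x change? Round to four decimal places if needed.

After buying the subsistence bundle (6, 8), a share 1/3 of the remaining income goes to x: x* = 6 + 1/3·(I − 6p_x − 8p_y)/p_x.
Discretionary income = 364 − 6·9.2 − 8·9 = 236.8; x* = 6 + 1/3·236.8/9.2 = 14.5797.
At I' = 436.8: x* = 17.2174. Change: 17.2174 − 14.5797 = 2.6377.

Δx* = 2.6377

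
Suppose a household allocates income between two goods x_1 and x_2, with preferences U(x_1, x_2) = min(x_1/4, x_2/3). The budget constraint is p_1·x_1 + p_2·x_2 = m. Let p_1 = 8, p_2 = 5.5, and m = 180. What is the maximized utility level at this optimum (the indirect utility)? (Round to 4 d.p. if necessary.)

V = 3.7113

Leontief preferences: the optimum is at the kink where x_1/4 = x_2/3, i.e. x_2 = (3/4)·x_1.
Budget: p_1·x_1 + p_2·(3/4)·x_1 = m, so (4·p_1 + 3·p_2)·x_1 = 4·m.
Demand: x_1*(p_1,p_2,m) = 4·m/(4·p_1 + 3·p_2), x_2* = 3·m/(4·p_1 + 3·p_2).
Here 4·8 + 3·5.5 = 48.5, giving x_1* = 14.8454 and x_2* = 11.134.
Utility at the optimum: U(14.8454, 11.134) = 3.7113.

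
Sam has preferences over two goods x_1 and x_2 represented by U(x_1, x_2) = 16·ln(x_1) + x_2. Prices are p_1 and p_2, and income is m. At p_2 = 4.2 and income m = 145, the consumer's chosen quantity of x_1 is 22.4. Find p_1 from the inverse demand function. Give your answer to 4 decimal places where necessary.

Set MRS = p_1/p_2: (16/x_1)/1 = p_1/p_2.
So x_1*(p_1,p_2) = 16·p_2/p_1, independent of income; and x_2* = (m − 16·p_2)/p_2.
Set x_1* = 22.4 in the demand function and solve for p_1: p_1 = 3.

p_1 = 3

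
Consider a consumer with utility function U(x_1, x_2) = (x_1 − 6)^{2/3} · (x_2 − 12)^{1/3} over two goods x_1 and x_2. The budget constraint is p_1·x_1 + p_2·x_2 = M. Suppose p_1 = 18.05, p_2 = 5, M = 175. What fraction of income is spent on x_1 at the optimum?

share on x_1 = 0.6444

This is Cobb-Douglas in (x_1−6, x_2−12): tangency gives 2/3·p_2·(x_2−12) = 1/3·p_1·(x_1−6).
After buying the subsistence bundle (6, 12), a share 2/3 of the remaining income goes to x_1: x_1* = 6 + 2/3·(M − 6p_1 − 12p_2)/p_1.
Discretionary income = 175 − 6·18.05 − 12·5 = 6.7; x_1* = 6 + 2/3·6.7/18.05 = 6.2475; x_2* = 12 + 1/3·6.7/5 = 12.4467.
Expenditure on x_1: 18.05·6.2475 = 112.7667; share = 0.6444.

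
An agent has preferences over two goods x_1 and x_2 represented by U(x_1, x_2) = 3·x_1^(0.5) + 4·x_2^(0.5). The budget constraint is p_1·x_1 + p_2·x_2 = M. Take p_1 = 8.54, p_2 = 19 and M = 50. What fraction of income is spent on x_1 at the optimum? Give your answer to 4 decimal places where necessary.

share on x_1 = 0.5558

MRS = MU_x_1/MU_x_2 = (3/4)·(x_2/x_1)^(0.5). Set equal to p_1/p_2.
Hence x_2/x_1 = ((4/3)·p_1/p_2)^(1/(0.5)), i.e. raised to the 2 power.
Substitute x_2 = (x_2/x_1)·x_1 into the budget: x_1* = M/(p_1 + p_2·(x_2/x_1)).
Numerically x_2/x_1 = 0.359158, so x_1* = 50/(8.54 + 19·0.359158) = 3.2544 and x_2* = 0.359158·3.2544 = 1.1688.
Expenditure on x_1: 8.54·3.2544 = 27.7922; share = 0.5558.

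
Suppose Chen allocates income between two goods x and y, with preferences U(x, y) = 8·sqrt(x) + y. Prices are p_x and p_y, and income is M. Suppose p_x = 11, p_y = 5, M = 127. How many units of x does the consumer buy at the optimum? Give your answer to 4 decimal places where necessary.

Set MRS = p_x/p_y: 4·x^(−1/2) = p_x/p_y.
Thus x* = (4·p_y/p_x)² — independent of M — with the rest of income spent on y.
Plugging in: x* = (4·5/11)² = 3.3058.

x* = 3.3058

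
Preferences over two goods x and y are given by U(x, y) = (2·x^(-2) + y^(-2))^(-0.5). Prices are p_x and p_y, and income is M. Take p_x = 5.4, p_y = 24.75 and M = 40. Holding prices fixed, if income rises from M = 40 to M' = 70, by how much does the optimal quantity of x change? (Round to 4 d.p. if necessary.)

Δx* = 1.7416

With the ratio pinned down, the budget gives x* = M/(p_x + p_y·(y/x)) and y* = (y/x)·x*.
Numerically y/x = 0.477818, so x* = 40/(5.4 + 24.75·0.477818) = 2.3221.
At M' = 70: x* = 4.0636. Change: 4.0636 − 2.3221 = 1.7416.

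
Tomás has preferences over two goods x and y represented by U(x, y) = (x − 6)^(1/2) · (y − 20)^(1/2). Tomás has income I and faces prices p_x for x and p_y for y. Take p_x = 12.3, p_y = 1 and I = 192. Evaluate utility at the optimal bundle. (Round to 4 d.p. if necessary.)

This is Cobb-Douglas in (x−6, y−20): tangency gives 0.5·p_y·(y−20) = 0.5·p_x·(x−6).
Substituting into the budget: x* = 6 + 0.5·(I − 6·p_x − 20·p_y)/p_x, and y* = 20 + 0.5·(…)/p_y.
Discretionary income = 192 − 6·12.3 − 20·1 = 98.2; x* = 6 + 0.5·98.2/12.3 = 9.9919; y* = 20 + 0.5·98.2/1 = 69.1.
Utility at the optimum: U(9.9919, 69.1) = 14.

V = 14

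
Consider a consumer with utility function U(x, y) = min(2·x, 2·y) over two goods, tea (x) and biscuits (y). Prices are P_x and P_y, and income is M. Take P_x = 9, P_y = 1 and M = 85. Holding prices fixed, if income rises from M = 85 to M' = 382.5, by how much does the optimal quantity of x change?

With perfect complements, no substitution: consume in ratio x:y = 2:2.
Budget: P_x·x + P_y·x = M, so (2·P_x + 2·P_y)·x = 2·M.
Demand: x*(P_x,P_y,M) = 2·M/(2·P_x + 2·P_y), y* = 2·M/(2·P_x + 2·P_y).
Here 2·9 + 2·1 = 20, giving x* = 8.5.
At M' = 382.5: x* = 38.25. Change: 38.25 − 8.5 = 29.75.

Δx* = 29.75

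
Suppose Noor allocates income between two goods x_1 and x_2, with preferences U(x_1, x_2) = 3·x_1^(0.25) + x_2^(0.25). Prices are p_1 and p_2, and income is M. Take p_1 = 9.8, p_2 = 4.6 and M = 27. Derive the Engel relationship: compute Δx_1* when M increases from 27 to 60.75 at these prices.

Δx_1* = 2.6545

From the CES first-order condition, 3·(x_2/x_1)^(0.75) = p_1/p_2.
Hence x_2/x_1 = ((1/3)·p_1/p_2)^(1/(0.75)), i.e. raised to the 4/3 power.
Substitute x_2 = (x_2/x_1)·x_1 into the budget: x_1* = M/(p_1 + p_2·(x_2/x_1)).
Numerically x_2/x_1 = 0.633572, so x_1* = 27/(9.8 + 4.6·0.633572) = 2.1236.
At M' = 60.75: x_1* = 4.778. Change: 4.778 − 2.1236 = 2.6545.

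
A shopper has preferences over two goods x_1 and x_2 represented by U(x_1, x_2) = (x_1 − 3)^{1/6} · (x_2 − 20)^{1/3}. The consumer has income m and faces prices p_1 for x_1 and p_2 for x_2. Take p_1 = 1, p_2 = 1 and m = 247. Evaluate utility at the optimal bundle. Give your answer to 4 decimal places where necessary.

MRS = (1/2)·(x_2−20)/(x_1−3). Tangency with p_1/p_2 gives x_2−20 = 2·(p_1/p_2)·(x_1−3).
After buying the subsistence bundle (3, 20), a share 1/3 of the remaining income goes to x_1: x_1* = 3 + 1/3·(m − 3p_1 − 20p_2)/p_1.
Discretionary income = 247 − 3·1 − 20·1 = 224; x_1* = 3 + 1/3·224/1 = 77.6667; x_2* = 20 + 2/3·224/1 = 169.3333.
Utility at the optimum: U(77.6667, 169.3333) = 10.887.

V = 10.887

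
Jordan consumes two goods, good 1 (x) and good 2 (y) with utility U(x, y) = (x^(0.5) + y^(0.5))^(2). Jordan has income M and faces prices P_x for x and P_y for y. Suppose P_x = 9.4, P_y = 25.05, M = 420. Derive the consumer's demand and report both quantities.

x* = 32.4893, y* = 4.5749

From the CES first-order condition, (y/x)^(0.5) = P_x/P_y.
Solve for the ratio: y/x = [P_x/P_y]^(2).
Substitute y = (y/x)·x into the budget: x* = M/(P_x + P_y·(y/x)).
Numerically y/x = 0.140812, so x* = 420/(9.4 + 25.05·0.140812) = 32.4893 and y* = 0.140812·32.4893 = 4.5749.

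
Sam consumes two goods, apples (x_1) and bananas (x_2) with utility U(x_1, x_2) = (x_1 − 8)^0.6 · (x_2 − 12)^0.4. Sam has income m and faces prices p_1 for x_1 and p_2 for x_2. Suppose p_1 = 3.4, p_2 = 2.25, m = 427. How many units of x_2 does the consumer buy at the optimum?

x_2* = 78.2756

Let x_1' = x_1−8, x_2' = x_2−12. MRS = (3/2)·x_2'/x_1' = p_1/p_2.
After buying the subsistence bundle (8, 12), a share 0.6 of the remaining income goes to x_1: x_1* = 8 + 0.6·(m − 8p_1 − 12p_2)/p_1.
Discretionary income = 427 − 8·3.4 − 12·2.25 = 372.8; x_2* = 12 + 0.4·372.8/2.25 = 78.2756.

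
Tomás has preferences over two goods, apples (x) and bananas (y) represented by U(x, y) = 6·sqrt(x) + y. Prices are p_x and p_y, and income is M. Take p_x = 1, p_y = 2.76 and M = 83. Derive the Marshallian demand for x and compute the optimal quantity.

Utility is quasi-linear in y; the FOC for x is 3/√x = p_x/p_y.
Solve: √x = 3·p_y/p_x, so x*(p_x,p_y) = (3·p_y/p_x)², and y* = (M − p_x·x*)/p_y.
Plugging in: x* = (3·2.76/1)² = 68.5584.

x* = 68.5584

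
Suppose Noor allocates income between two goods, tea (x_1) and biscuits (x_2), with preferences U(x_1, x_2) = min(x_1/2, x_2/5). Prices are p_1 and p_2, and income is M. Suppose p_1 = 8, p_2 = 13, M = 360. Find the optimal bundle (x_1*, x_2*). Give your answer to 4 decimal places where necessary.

x_1* = 8.8889, x_2* = 22.2222

Here 2·8 + 5·13 = 81, giving x_1* = 8.8889 and x_2* = 22.2222.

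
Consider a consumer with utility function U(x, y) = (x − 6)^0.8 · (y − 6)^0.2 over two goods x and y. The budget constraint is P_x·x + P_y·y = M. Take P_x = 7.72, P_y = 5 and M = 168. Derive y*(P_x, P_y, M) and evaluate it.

This is Cobb-Douglas in (x−6, y−6): tangency gives 0.8·P_y·(y−6) = 0.2·P_x·(x−6).
Substituting into the budget: x* = 6 + 0.8·(M − 6·P_x − 6·P_y)/P_x, and y* = 6 + 0.2·(…)/P_y.
Discretionary income = 168 − 6·7.72 − 6·5 = 91.68; y* = 6 + 0.2·91.68/5 = 9.6672.

y* = 9.6672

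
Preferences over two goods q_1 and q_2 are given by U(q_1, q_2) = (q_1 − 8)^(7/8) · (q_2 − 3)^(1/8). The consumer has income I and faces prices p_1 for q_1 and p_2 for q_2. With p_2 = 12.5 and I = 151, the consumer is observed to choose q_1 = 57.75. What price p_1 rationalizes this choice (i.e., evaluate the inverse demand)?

p_1 = 1.75

Let q_1' = q_1−8, q_2' = q_2−3. MRS = 7·q_2'/q_1' = p_1/p_2.
After buying the subsistence bundle (8, 3), a share 0.875 of the remaining income goes to q_1: q_1* = 8 + 0.875·(I − 8p_1 − 3p_2)/p_1.
Set q_1* = 57.75 in the demand function and solve for p_1: p_1 = 1.75.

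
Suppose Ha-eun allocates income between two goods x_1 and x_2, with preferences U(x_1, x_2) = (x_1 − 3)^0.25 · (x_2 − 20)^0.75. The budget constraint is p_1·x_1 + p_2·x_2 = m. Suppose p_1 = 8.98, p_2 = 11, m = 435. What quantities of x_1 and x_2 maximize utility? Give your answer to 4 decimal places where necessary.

x_1* = 8.2355, x_2* = 32.8223

This is Cobb-Douglas in (x_1−3, x_2−20): tangency gives 0.25·p_2·(x_2−20) = 0.75·p_1·(x_1−3).
After buying the subsistence bundle (3, 20), a share 0.25 of the remaining income goes to x_1: x_1* = 3 + 0.25·(m − 3p_1 − 20p_2)/p_1.
Discretionary income = 435 − 3·8.98 − 20·11 = 188.06; x_1* = 3 + 0.25·188.06/8.98 = 8.2355; x_2* = 20 + 0.75·188.06/11 = 32.8223.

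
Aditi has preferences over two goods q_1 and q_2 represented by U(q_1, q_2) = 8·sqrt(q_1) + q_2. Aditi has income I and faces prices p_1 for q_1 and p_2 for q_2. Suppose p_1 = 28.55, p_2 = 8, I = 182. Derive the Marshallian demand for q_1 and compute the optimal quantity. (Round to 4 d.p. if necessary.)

q_1* = 1.2563

Utility is quasi-linear in q_2; the FOC for q_1 is 4/√q_1 = p_1/p_2.
Solve: √q_1 = 4·p_2/p_1, so q_1*(p_1,p_2) = (4·p_2/p_1)², and q_2* = (I − p_1·q_1*)/p_2.
Plugging in: q_1* = (4·8/28.55)² = 1.2563.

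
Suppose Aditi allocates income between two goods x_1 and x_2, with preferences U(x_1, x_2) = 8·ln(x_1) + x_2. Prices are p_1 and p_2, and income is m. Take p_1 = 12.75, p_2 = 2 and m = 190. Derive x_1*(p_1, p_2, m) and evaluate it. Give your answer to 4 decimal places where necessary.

x_1* = 1.2549

Set MRS = p_1/p_2: (8/x_1)/1 = p_1/p_2.
So x_1*(p_1,p_2) = 8·p_2/p_1, independent of income; and x_2* = (m − 8·p_2)/p_2.
At the given prices: x_1* = 8·2/12.75 = 1.2549.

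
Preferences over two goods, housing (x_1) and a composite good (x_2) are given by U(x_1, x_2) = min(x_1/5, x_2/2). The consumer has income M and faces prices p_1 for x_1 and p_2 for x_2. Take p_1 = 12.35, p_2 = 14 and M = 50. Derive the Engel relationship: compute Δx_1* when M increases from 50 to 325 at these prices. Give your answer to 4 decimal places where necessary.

Δx_1* = 15.3203

Leontief preferences: the optimum is at the kink where x_1/5 = x_2/2, i.e. x_2 = (2/5)·x_1.
Budget: p_1·x_1 + p_2·(2/5)·x_1 = M, so (5·p_1 + 2·p_2)·x_1 = 5·M.
Demand: x_1*(p_1,p_2,M) = 5·M/(5·p_1 + 2·p_2), x_2* = 2·M/(5·p_1 + 2·p_2).
Here 5·12.35 + 2·14 = 89.75, giving x_1* = 2.7855.
At M' = 325: x_1* = 18.1058. Change: 18.1058 − 2.7855 = 15.3203.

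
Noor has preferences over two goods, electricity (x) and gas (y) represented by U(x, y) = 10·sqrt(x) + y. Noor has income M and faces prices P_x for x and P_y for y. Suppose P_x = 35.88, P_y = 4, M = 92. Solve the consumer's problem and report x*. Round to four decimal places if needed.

x* = 0.3107

Set MRS = P_x/P_y: 5·x^(−1/2) = P_x/P_y.
Solve: √x = 5·P_y/P_x, so x*(P_x,P_y) = (5·P_y/P_x)², and y* = (M − P_x·x*)/P_y.
Plugging in: x* = (5·4/35.88)² = 0.3107.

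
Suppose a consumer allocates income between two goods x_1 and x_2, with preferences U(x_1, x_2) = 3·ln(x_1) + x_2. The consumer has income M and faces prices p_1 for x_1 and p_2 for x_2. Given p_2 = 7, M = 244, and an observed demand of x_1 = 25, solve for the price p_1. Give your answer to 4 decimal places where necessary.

Set MRS = p_1/p_2: (3/x_1)/1 = p_1/p_2.
So x_1*(p_1,p_2) = 3·p_2/p_1, independent of income; and x_2* = (M − 3·p_2)/p_2.
Set x_1* = 25 in the demand function and solve for p_1: p_1 = 0.84.

p_1 = 0.84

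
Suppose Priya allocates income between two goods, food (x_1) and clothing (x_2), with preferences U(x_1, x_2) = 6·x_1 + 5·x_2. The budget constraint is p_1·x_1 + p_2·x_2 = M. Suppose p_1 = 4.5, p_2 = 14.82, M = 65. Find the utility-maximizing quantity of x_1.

x_1* = 14.4444

Perfect substitutes: compare marginal utility per dollar. 6/p_1 vs 5/p_2 → 1.3333 vs 0.3374.
x_1 gives more utility per dollar, so spend all income on x_1: x_1* = M/p_1, x_2* = 0.
Numerically: x_1* = 14.4444, x_2* = 0.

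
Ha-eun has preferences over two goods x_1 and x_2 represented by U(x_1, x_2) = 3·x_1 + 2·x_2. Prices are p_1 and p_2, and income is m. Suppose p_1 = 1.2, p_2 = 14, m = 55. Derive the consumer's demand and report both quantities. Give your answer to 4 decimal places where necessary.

x_1 gives more utility per dollar, so spend all income on x_1: x_1* = m/p_1, x_2* = 0.
Numerically: x_1* = 45.8333, x_2* = 0.

x_1* = 45.8333, x_2* = 0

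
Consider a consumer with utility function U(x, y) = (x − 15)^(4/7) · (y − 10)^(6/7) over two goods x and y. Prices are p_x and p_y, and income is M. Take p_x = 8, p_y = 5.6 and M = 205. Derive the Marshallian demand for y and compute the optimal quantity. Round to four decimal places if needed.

This is Cobb-Douglas in (x−15, y−10): tangency gives 4/7·p_y·(y−10) = 6/7·p_x·(x−15).
Substituting into the budget: x* = 15 + 0.4·(M − 15·p_x − 10·p_y)/p_x, and y* = 10 + 0.6·(…)/p_y.
Discretionary income = 205 − 15·8 − 10·5.6 = 29; y* = 10 + 0.6·29/5.6 = 13.1071.

y* = 13.1071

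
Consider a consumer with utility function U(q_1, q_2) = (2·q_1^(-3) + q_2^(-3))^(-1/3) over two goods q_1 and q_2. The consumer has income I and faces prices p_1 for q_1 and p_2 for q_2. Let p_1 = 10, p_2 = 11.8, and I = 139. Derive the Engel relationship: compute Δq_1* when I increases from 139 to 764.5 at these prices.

Numerically q_2/q_1 = 0.806811, so q_1* = 139/(10 + 11.8·0.806811) = 7.1208.
At I' = 764.5: q_1* = 39.1642. Change: 39.1642 − 7.1208 = 32.0434.

Δq_1* = 32.0434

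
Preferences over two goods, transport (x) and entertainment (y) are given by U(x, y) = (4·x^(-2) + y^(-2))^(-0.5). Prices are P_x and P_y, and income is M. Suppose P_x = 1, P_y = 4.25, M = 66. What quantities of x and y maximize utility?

MU_x ∝ 4·x^(-3), MU_y ∝ y^(-3), so MRS = 4·(y/x)^(3) = P_x/P_y.
Solve for the ratio: y/x = [(1/4)·P_x/P_y]^(1/3).
With the ratio pinned down, the budget gives x* = M/(P_x + P_y·(y/x)) and y* = (y/x)·x*.
Numerically y/x = 0.388911, so x* = 66/(1 + 4.25·0.388911) = 24.8787 and y* = 0.388911·24.8787 = 9.6756.

x* = 24.8787, y* = 9.6756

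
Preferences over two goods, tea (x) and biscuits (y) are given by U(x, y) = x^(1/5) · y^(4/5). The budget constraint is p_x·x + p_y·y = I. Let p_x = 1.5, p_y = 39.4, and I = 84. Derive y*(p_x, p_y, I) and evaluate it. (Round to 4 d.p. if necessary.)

y* = 1.7056

MU_x/MU_y = (0.2·y)/(0.8·x); tangency sets this equal to p_x/p_y.
So 0.2·p_y·y = 0.8·p_x·x; combined with the budget, a share 0.2 of income goes to x.
Demand: x*(p_x,p_y,I) = 0.2·I/p_x and y* = 0.8·I/p_y.
At p_x=1.5, p_y=39.4, I=84: y* = 0.8·84/39.4 = 1.7056.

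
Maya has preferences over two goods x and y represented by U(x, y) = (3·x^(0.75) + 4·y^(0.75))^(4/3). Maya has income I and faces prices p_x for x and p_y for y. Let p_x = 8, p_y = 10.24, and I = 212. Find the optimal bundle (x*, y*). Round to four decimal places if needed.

x* = 10.5702, y* = 12.4451

MU_x ∝ 3·x^(-0.25), MU_y ∝ 4·y^(-0.25), so MRS = (3/4)·(y/x)^(0.25) = p_x/p_y.
Solve for the ratio: y/x = [(4/3)·p_x/p_y]^(4).
With the ratio pinned down, the budget gives x* = I/(p_x + p_y·(y/x)) and y* = (y/x)·x*.
Numerically y/x = 1.177376, so x* = 212/(8 + 10.24·1.177376) = 10.5702 and y* = 1.177376·10.5702 = 12.4451.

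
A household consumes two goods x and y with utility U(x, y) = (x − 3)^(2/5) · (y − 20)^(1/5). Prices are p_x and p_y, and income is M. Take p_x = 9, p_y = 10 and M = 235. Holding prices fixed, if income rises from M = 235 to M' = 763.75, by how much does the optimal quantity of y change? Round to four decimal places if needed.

Δy* = 17.625

This is Cobb-Douglas in (x−3, y−20): tangency gives 0.4·p_y·(y−20) = 0.2·p_x·(x−3).
After buying the subsistence bundle (3, 20), a share 2/3 of the remaining income goes to x: x* = 3 + 2/3·(M − 3p_x − 20p_y)/p_x.
Discretionary income = 235 − 3·9 − 20·10 = 8; y* = 20 + 1/3·8/10 = 20.2667.
At M' = 763.75: y* = 37.8917. Change: 37.8917 − 20.2667 = 17.625.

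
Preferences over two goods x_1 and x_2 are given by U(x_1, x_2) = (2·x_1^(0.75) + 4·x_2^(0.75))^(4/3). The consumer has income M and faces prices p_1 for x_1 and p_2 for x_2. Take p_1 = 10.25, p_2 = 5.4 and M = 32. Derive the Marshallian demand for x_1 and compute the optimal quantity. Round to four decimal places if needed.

x_1* = 0.0283

From the CES first-order condition, (1/2)·(x_2/x_1)^(0.25) = p_1/p_2.
Solve for the ratio: x_2/x_1 = [2·p_1/p_2]^(4).
With the ratio pinned down, the budget gives x_1* = M/(p_1 + p_2·(x_2/x_1)) and x_2* = (x_2/x_1)·x_1*.
Numerically x_2/x_1 = 207.701869, so x_1* = 32/(10.25 + 5.4·207.701869) = 0.0283.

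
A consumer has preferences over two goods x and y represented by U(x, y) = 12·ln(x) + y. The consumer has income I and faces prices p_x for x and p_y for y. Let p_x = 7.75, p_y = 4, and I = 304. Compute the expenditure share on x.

Set MRS = p_x/p_y: (12/x)/1 = p_x/p_y.
So x*(p_x,p_y) = 12·p_y/p_x, independent of income; and y* = (I − 12·p_y)/p_y.
At the given prices: x* = 12·4/7.75 = 6.1935, and y* = 64.
Expenditure on x: 7.75·6.1935 = 48; share = 0.1579.

share on x = 0.1579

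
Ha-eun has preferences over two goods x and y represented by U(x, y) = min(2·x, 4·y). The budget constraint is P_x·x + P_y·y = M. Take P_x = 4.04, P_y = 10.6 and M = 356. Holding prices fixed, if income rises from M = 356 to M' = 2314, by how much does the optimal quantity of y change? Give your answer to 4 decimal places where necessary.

With perfect complements, no substitution: consume in ratio x:y = 4:2.
Budget: P_x·x + P_y·(1/2)·x = M, so (4·P_x + 2·P_y)·x = 4·M.
Demand: x*(P_x,P_y,M) = 4·M/(4·P_x + 2·P_y), y* = 2·M/(4·P_x + 2·P_y).
Here 4·4.04 + 2·10.6 = 37.36, giving y* = 19.0578.
At M' = 2314: y* = 123.8758. Change: 123.8758 − 19.0578 = 104.818.

Δy* = 104.818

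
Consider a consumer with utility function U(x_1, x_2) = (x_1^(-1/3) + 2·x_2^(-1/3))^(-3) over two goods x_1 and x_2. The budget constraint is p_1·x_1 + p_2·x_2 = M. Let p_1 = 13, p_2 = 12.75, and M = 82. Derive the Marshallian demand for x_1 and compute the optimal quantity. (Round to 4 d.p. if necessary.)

From the CES first-order condition, (1/2)·(x_2/x_1)^(4/3) = p_1/p_2.
Solve for the ratio: x_2/x_1 = [2·p_1/p_2]^(0.75).
Substitute x_2 = (x_2/x_1)·x_1 into the budget: x_1* = M/(p_1 + p_2·(x_2/x_1)).
Numerically x_2/x_1 = 1.706465, so x_1* = 82/(13 + 12.75·1.706465) = 2.3592.

x_1* = 2.3592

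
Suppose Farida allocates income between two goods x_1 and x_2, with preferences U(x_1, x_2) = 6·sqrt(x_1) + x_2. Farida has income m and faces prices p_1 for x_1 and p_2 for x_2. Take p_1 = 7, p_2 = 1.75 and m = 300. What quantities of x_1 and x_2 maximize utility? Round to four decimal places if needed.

Set MRS = p_1/p_2: 3·x_1^(−1/2) = p_1/p_2.
Solve: √x_1 = 3·p_2/p_1, so x_1*(p_1,p_2) = (3·p_2/p_1)², and x_2* = (m − p_1·x_1*)/p_2.
Plugging in: x_1* = (3·1.75/7)² = 0.5625, x_2* = 169.1786.

x_1* = 0.5625, x_2* = 169.1786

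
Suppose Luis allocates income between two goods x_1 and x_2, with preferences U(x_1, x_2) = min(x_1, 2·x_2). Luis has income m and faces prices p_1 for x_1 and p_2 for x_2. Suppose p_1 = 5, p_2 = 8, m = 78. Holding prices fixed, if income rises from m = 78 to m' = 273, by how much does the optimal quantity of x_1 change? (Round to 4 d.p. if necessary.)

With perfect complements, no substitution: consume in ratio x_1:x_2 = 2:1.
Budget: p_1·x_1 + p_2·(1/2)·x_1 = m, so (2·p_1 + p_2)·x_1 = 2·m.
Demand: x_1*(p_1,p_2,m) = 2·m/(2·p_1 + p_2), x_2* = m/(2·p_1 + p_2).
Here 2·5 + 8 = 18, giving x_1* = 8.6667.
At m' = 273: x_1* = 30.3333. Change: 30.3333 − 8.6667 = 21.6667.

Δx_1* = 21.6667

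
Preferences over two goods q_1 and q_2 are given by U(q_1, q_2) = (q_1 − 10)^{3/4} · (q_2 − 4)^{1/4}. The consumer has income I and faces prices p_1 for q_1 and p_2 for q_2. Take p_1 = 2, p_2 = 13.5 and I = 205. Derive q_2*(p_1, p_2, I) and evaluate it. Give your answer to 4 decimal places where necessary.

q_2* = 6.4259

This is Cobb-Douglas in (q_1−10, q_2−4): tangency gives 0.75·p_2·(q_2−4) = 0.25·p_1·(q_1−10).
After buying the subsistence bundle (10, 4), a share 0.75 of the remaining income goes to q_1: q_1* = 10 + 0.75·(I − 10p_1 − 4p_2)/p_1.
Discretionary income = 205 − 10·2 − 4·13.5 = 131; q_2* = 4 + 0.25·131/13.5 = 6.4259.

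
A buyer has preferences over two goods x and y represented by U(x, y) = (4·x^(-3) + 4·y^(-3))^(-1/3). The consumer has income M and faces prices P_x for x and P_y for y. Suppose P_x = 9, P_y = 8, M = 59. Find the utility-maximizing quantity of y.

Substitute y = (y/x)·x into the budget: x* = M/(P_x + P_y·(y/x)).
Numerically y/x = 1.029884, so x* = 59/(9 + 8·1.029884) = 3.4225 and y* = 1.029884·3.4225 = 3.5247.

y* = 3.5247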